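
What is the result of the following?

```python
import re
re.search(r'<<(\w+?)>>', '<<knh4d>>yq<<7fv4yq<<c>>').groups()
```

('knh4d',)

The match spans [0:9] → '<<knh4d>>'.
Captured: group 1 = 'knh4d'.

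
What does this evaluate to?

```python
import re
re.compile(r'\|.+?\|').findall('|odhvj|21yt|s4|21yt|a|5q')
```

['|odhvj|', '|s4|', '|a|']

Scanning left to right: at [0:7] → '|odhvj|'; at [11:15] → '|s4|'; at [19:22] → '|a|'.
With no groups in the pattern, `findall` gives back each whole match — 3 here.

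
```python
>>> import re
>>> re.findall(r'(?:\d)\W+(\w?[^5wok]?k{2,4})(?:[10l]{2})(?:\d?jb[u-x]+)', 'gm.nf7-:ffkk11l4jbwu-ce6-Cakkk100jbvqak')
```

['Cakkk']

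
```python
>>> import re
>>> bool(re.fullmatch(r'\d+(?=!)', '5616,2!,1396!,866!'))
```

False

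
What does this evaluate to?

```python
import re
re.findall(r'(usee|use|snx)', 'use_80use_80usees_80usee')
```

['use', 'use', 'usee', 'usee']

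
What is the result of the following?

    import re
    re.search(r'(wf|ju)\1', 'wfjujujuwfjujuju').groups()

('ju',)

The match spans [2:6] → 'juju'.
Captured: group 1 = 'ju'.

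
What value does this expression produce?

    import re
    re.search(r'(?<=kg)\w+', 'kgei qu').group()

'ei'

The lookaround is zero-width — it requires the adjacent text to match without consuming it, so the asserted text isn't part of the match.
`re.search` scans for the first position where the pattern succeeds.
The match spans [2:4] → 'ei'.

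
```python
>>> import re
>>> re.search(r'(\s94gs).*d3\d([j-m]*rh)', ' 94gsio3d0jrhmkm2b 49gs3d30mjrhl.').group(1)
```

' 94gs'

The match spans [0:31] → ' 94gsio3d0jrhmkm2b 49gs3d30mjrh'.
Captured: group 1 = ' 94gs', group 2 = 'mjrh'.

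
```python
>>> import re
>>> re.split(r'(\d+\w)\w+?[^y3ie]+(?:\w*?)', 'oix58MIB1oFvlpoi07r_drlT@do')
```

['oix', '58M', 'i', '07r', '']

A `+?`/`*?`/`{m,n}?` starts at its minimum and grows only as far as needed for what follows to match.
Because the pattern has a capturing group, `split` also inserts each captured text between the pieces.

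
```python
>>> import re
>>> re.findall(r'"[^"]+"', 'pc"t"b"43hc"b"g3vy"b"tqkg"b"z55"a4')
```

Since nothing is captured, `findall` lists the 5 matched substrings directly.

['"t"', '"43hc"', '"g3vy"', '"tqkg"', '"z55"']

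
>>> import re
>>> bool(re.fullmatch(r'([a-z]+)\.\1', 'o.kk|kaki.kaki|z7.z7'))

False

`\1` is not a pattern — it's the concrete string captured by group 1, re-applied verbatim.
For `fullmatch`, every character of the input must be accounted for by the pattern.
Here the pattern can't cover the whole string, so the call returns None, and `bool(None)` is False.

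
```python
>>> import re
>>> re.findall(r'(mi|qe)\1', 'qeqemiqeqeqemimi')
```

['qe', 'qe', 'mi']

`\1` is not a pattern — it's the concrete string captured by group 1, re-applied verbatim.
Because there's exactly one group, `findall` drops the full match and keeps group 1 from each hit.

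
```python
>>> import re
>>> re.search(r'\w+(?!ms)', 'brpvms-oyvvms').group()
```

A negative assertion filters positions out without eating any characters.
The match spans [0:6] → 'brpvms'.

'brpvms'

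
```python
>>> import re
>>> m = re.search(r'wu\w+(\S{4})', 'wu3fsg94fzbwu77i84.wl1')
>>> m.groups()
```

The match spans [0:22] → 'wu3fsg94fzbwu77i84.wl1'.
Captured: group 1 = '.wl1'.

('.wl1',)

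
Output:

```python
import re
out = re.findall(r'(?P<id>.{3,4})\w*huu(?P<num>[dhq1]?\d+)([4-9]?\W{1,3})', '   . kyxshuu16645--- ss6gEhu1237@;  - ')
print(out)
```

Multiple groups make `findall` return tuples — one 3-tuple for the one match.

[('  . ', '16645', '---')]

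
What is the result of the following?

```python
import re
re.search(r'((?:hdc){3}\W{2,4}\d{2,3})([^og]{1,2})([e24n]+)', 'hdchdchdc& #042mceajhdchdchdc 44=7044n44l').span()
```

(0, 18)

The pattern matches the literal 'hdc' repeated 3 times, then 2 to 4 of a non-word character, then 2 to 3 of a digit (captured); then 1 to 2 of any character except [og] (captured); then one or more of one of [e24n] (captured).
The match spans [0:18] → 'hdchdchdc& #042mce'.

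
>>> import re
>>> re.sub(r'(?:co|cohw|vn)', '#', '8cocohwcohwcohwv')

Branches in `(...|...)` are attempted left-to-right; the first branch that allows the whole pattern to succeed is taken.
Matches: at [1:3] → 'co'; at [3:5] → 'co'; at [7:9] → 'co'; at [11:13] → 'co'.
`sub` substitutes '#' at each match site.

'8##hw#hw#hwv'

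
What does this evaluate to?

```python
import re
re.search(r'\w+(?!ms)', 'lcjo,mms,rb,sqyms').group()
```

'lcjo'

The negative lookahead/lookbehind blocks any match where the forbidden context is present.
The match spans [0:4] → 'lcjo'.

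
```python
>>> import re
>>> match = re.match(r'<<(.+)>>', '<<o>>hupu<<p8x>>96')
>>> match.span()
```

`re.match` won't scan ahead — the pattern has to work from the very first character.
The match spans [0:16] → '<<o>>hupu<<p8x>>'.
Captured: group 1 = 'o>>hupu<<p8x'.

(0, 16)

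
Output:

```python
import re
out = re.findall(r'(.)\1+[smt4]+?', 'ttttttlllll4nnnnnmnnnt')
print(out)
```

['t', 'l', 'n', 'n']

A backreference is literal: `\1` must see the identical characters the first group matched.
With a single group, `findall` returns only what that group captured — 4 items.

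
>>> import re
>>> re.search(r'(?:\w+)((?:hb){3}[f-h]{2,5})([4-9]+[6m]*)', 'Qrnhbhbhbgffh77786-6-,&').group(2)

'77786'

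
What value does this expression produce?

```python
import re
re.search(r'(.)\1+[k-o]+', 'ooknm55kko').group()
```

'ooknm'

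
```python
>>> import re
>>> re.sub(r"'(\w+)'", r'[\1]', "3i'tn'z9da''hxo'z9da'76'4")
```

Matches: at [2:6] → "'tn'"; at [11:16] → "'hxo'"; at [20:24] → "'76'".
Each match is replaced using the text its own group 1 captured.

"3i[tn]z9da'[hxo]z9da[76]4"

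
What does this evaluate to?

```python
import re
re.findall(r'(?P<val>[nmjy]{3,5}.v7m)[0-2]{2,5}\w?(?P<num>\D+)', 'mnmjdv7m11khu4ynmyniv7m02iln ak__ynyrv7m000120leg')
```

The pattern matches 3 to 5 of one of [nmjy], then any character, then the literal 'v7m' (captured as 'val'); then 2 to 5 of a character in [0-2], then optionally a word character; then one or more of a non-digit (captured as 'num').
Matches: at [0:13] match 'mnmjdv7m11khu', groups = ('mnmjdv7m', 'hu'); at [14:38] match 'ynmyniv7m02iln ak__ynyrv', groups = ('ynmyniv7m', 'ln ak__ynyrv').
2 groups means each result is a tuple of 2 captured strings — 2 here.

[('mnmjdv7m', 'hu'), ('ynmyniv7m', 'ln ak__ynyrv')]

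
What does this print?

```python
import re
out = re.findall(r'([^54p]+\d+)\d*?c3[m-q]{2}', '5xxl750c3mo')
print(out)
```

['xxl750']

`findall` collects group 1 from the one match (1 total).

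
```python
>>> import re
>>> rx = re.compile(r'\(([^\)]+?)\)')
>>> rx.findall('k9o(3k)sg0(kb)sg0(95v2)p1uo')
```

`findall` collects group 1 from each match (3 total).

['3k', 'kb', '95v2']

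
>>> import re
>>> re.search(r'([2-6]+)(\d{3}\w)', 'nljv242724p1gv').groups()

Pattern: one or more of a character in [2-6] (captured); then exactly 3 of a digit, then a word character (captured).
Unlike `match`, `search` isn't anchored — it looks for the pattern anywhere in the string.
The match spans [4:11] → '242724p'.
Captured: group 1 = '242', group 2 = '724p'.

('242', '724p')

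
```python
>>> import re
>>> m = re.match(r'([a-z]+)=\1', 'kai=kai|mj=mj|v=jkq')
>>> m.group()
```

`\1` has to match the exact text group 1 already captured.
`match` is anchored at position 0; if the pattern doesn't fit there, it returns None.
The match spans [0:7] → 'kai=kai'.
Captured: group 1 = 'kai'.

'kai=kai'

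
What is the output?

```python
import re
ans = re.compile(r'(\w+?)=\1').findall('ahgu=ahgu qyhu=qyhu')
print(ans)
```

A backreference is literal: `\1` must see the identical characters the first group matched.
`findall` collects group 1 from each match (2 total).

['ahgu', 'qyhu']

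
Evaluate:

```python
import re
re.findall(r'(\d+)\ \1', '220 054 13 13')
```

`\1` is not a pattern — it's the concrete string captured by group 1, re-applied verbatim.
Matches: at [2:5] match '0 0', group 1 = '0'; at [8:13] match '13 13', group 1 = '13'.
With a single group, `findall` returns only what that group captured — 2 items.

['0', '13']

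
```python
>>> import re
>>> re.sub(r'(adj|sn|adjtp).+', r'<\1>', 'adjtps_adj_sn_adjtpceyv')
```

'<adj>'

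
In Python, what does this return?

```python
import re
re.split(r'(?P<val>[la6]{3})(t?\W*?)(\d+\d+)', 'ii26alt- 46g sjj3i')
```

This matches exactly 3 of one of [la6] (captured as 'val'); then optionally a literal 't', then zero or more of a non-word character (lazy) (captured); then one or more of a digit, then one or more of a digit (captured).
Matches to split on: at [3:11] → '6alt- 46'.
With a capturing group present, the delimiter's captured portion is kept in the result list.

['ii2', '6al', 't- ', '46', 'g sjj3i']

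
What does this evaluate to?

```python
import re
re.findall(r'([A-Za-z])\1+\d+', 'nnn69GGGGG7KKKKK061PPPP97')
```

`\1` has to match the exact text group 1 already captured.
`findall` collects group 1 from each match (4 total).

['n', 'G', 'K', 'P']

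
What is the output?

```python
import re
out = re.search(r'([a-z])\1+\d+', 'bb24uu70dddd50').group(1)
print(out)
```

The match spans [0:4] → 'bb24'.
Captured: group 1 = 'b'.

b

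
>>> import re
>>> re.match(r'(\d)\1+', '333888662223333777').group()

'333'

`\1` has to match the exact text group 1 already captured.
`re.match` won't scan ahead — the pattern has to work from the very first character.
The match spans [0:3] → '333'.
Captured: group 1 = '3'.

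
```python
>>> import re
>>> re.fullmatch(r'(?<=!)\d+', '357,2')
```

None

The `(?=…)`/`(?<=…)` assertion just peeks at neighbouring text; it doesn't advance the match position.
`re.fullmatch` is like wrapping the pattern in `^…$` (in single-line mode).
Here there's no way to consume every character, so the call returns None.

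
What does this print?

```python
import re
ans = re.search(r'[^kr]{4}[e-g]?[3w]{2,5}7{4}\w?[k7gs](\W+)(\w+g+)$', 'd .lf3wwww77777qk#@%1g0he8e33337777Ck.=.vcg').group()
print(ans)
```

0he8e33337777Ck.=.vcg

The pattern matches exactly 4 of any character except [kr], then optionally a character in [e-g], then 2 to 5 of one of [3w]; then exactly 4 of a literal '7', then optionally a word character, then one of [k7gs]; then one or more of a non-word character (captured); then one or more of a word character, then one or more of a literal 'g' (captured); then anchored at the end.
The match spans [22:43] → '0he8e33337777Ck.=.vcg'.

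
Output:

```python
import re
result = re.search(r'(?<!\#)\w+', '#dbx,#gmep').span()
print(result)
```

(2, 4)

`(?!…)`/`(?<!…)` only lets a position through if the neighbouring text does NOT match; no characters are consumed.
The match spans [2:4] → 'bx'.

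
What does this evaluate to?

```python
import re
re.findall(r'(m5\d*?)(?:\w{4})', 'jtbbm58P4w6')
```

['m5']

This matches the literal 'm5', then zero or more of a digit (lazy) (captured); then exactly 4 of a word character (non-capturing group).
A non-greedy quantifier consumes as few characters as it can — just enough that the remainder of the pattern still matches from where it stops; whatever follows it matches normally.
Scanning left to right: at [4:10] match 'm58P4w', group 1 = 'm5'.
Because there's exactly one group, `findall` drops the full match and keeps group 1 from the one hit.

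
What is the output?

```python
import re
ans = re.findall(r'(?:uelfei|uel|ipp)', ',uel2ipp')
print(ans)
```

['uel', 'ipp']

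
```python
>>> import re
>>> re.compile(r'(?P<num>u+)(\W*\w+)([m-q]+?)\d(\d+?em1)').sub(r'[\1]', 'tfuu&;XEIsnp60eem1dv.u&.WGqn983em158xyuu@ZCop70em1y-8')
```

`\1` in the replacement pulls in group 1's text for each match.

'tfuu&;XEIsnp60eem1dv.[u]58xy[uu]y-8'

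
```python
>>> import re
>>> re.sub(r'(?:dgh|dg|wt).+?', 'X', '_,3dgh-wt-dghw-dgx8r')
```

'_,3XXX-X8r'

Branches in `(...|...)` are attempted left-to-right; the first branch that allows the whole pattern to succeed is taken.
Each match is replaced by 'X'.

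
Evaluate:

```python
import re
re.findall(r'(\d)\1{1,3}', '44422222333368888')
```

['4', '2', '3', '8']

The backreference `\1` re-matches whatever the first group consumed, character for character.
With a single group, `findall` returns only what that group captured — 4 items.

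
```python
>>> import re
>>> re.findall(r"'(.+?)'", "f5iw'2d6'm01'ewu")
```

With a single group, `findall` returns only what that group captured — 1 item.

['2d6']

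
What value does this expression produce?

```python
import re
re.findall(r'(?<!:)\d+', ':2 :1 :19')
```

['9']

`(?!…)`/`(?<!…)` only lets a position through if the neighbouring text does NOT match; no characters are consumed.
Matches: at [8:9] → '9'.
With no groups in the pattern, `findall` gives back each whole match — 1 here.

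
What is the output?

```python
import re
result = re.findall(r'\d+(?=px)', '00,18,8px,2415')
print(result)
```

The positive lookaround only admits positions where the adjacent text matches; those characters stay outside the span.
Scanning left to right: at [6:7] → '8'.
Since nothing is captured, `findall` lists the 1 matched substring directly.

['8']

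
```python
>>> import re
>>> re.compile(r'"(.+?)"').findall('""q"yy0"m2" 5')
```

['"q', 'm2']

Lazy quantifiers expand one character at a time until the remainder of the pattern can match.
One capturing group, so `findall` returns just the captured substring from each match — 2 in all.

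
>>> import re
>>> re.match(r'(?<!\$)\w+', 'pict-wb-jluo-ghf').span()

(0, 4)

The negative lookaround is zero-width — it rules out positions where the adjacent text would match, without consuming anything.
`match` is anchored at position 0; if the pattern doesn't fit there, it returns None.
The match spans [0:4] → 'pict'.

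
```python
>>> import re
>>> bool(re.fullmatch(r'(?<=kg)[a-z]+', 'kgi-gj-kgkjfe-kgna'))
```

False

The `(?=…)`/`(?<=…)` assertion just peeks at neighbouring text; it doesn't advance the match position.
`fullmatch` succeeds only if the pattern covers the string from start to end.
Here the pattern can't cover the whole string, so the call returns None, and `bool(None)` is False.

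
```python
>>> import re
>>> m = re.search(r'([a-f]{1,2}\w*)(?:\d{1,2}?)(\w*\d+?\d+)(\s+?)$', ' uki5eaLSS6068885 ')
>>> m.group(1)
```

'eaLSS6068'

The match spans [5:18] → 'eaLSS6068885 '.
Captured: group 1 = 'eaLSS6068', group 2 = '85', group 3 = ' '.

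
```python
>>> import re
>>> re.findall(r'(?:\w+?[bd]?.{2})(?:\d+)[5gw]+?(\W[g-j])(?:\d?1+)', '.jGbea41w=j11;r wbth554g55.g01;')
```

['=j', '.g']

The pattern matches one or more of a word character (lazy), then optionally one of [bd], then exactly 2 of any character (non-capturing group); then one or more of a digit (non-capturing group); then one or more of one of [5gw] (lazy); then a non-word character, then a character in [g-j] (captured); then optionally a digit, then one or more of the literal '1' (non-capturing group).
Walking the string: at [1:13] match 'jGbea41w=j11', group 1 = '=j'; at [16:30] match 'wbth554g55.g01', group 1 = '.g'.
Because there's exactly one group, `findall` drops the full match and keeps group 1 from each hit.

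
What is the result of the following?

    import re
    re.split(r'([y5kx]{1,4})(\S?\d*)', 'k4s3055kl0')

['', 'k', '4', 's30', '55k', 'l0', '']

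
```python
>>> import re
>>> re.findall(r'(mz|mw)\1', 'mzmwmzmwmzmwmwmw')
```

After group 1 captures some text, `\1` only succeeds where that same text appears again.
With a single group, `findall` returns only what that group captured — 1 item.

['mw']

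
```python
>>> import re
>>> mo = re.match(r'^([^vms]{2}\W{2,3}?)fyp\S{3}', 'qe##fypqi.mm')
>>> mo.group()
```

`match` is anchored at position 0; if the pattern doesn't fit there, it returns None.
The match spans [0:10] → 'qe##fypqi.'.

'qe##fypqi.'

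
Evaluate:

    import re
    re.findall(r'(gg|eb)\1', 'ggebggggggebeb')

['gg', 'eb']

After group 1 captures some text, `\1` only succeeds where that same text appears again.
Because there's exactly one group, `findall` drops the full match and keeps group 1 from each hit.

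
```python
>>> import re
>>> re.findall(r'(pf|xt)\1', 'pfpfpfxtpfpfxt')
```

['pf', 'pf']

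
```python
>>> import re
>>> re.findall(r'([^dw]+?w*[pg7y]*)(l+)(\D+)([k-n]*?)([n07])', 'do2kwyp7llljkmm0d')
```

[('o2kwyp7', 'lll', 'jkmm', '', '0')]

The pattern matches one or more of any character except [dw] (lazy), then zero or more of a literal 'w', then zero or more of one of [pg7y] (captured); then one or more of a literal 'l' (captured); then one or more of a non-digit (captured); then zero or more of a character in [k-n] (lazy) (captured); then one of [n07] (captured).
Walking the string: at [1:16] match 'o2kwyp7llljkmm0', groups = ('o2kwyp7', 'lll', 'jkmm', '', '0').
`findall` packs the 5 group values into a tuple for every match.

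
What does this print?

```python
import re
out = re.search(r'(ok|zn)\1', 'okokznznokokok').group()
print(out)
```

okok

The backreference `\1` re-matches whatever the first group consumed, character for character.
`re.search` tries every starting position until one works.
The match spans [0:4] → 'okok'.
Captured: group 1 = 'ok'.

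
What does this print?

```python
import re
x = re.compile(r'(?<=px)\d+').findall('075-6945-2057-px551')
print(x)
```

['551']

The `(?=…)`/`(?<=…)` assertion just peeks at neighbouring text; it doesn't advance the match position.
Matches: at [16:19] → '551'.
With no groups in the pattern, `findall` gives back each whole match — 1 here.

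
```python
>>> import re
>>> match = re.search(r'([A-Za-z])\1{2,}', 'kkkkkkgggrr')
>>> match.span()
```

The backreference `\1` re-matches whatever the first group consumed, character for character.
`re.search` scans for the first position where the pattern succeeds.
The match spans [0:6] → 'kkkkkk'.
Captured: group 1 = 'k'.

(0, 6)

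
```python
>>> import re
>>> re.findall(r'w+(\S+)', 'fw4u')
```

['4u']

This matches one or more of a literal 'w'; then one or more of a non-whitespace character (captured).
Walking the string: at [1:4] match 'w4u', group 1 = '4u'.
`findall` collects group 1 from the one match (1 total).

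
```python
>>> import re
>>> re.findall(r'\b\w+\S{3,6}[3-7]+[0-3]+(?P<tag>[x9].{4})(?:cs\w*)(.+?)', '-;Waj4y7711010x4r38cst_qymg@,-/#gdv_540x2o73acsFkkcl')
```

The pattern matches a word boundary (`\b`, zero-width); then one or more of a word character, then 3 to 6 of a non-whitespace character, then one or more of a character in [3-7]; then one or more of a character in [0-3]; then one of [x9], then exactly 4 of any character (captured as 'tag'); then the literal 'cs', then zero or more of a word character (non-capturing group); then one or more of any character (lazy) (captured).
Because the quantifier is non-greedy, it stops expanding at the earliest point where the rest of the pattern can succeed.
Scanning left to right: at [2:28] match 'Waj4y7711010x4r38cst_qymg@', groups = ('x4r38', '@').
Multiple groups make `findall` return tuples — one 2-tuple for the one match.

[('x4r38', '@')]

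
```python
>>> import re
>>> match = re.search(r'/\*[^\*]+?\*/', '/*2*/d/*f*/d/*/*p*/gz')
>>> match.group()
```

'/*2*/'

The match spans [0:5] → '/*2*/'.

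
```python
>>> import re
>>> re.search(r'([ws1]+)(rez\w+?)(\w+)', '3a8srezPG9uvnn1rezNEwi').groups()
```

('s', 'rezP', 'G9uvnn1rezNEwi')

The match spans [3:22] → 'srezPG9uvnn1rezNEwi'.
Captured: group 1 = 's', group 2 = 'rezP', group 3 = 'G9uvnn1rezNEwi'.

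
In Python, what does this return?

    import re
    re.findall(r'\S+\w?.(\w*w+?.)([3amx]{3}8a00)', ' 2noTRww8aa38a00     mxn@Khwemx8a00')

[('w8', 'aa38a00')]

The pattern matches one or more of a non-whitespace character, then optionally a word character, then any character; then zero or more of a word character, then one or more of a literal 'w' (lazy), then any character (captured); then exactly 3 of one of [3amx], then the literal '8a', then the literal '00' (captured).
Walking the string: at [1:16] match '2noTRww8aa38a00', groups = ('w8', 'aa38a00').
2 groups means the one result is a tuple of 2 captured strings — 1 here.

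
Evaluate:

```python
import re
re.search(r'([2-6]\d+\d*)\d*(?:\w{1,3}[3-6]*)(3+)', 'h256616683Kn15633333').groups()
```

('256616683', '3')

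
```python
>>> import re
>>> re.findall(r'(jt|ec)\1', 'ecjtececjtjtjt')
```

A backreference is literal: `\1` must see the identical characters the first group matched.
Walking the string: at [4:8] match 'ecec', group 1 = 'ec'; at [8:12] match 'jtjt', group 1 = 'jt'.
One capturing group, so `findall` returns just the captured substring from each match — 2 in all.

['ec', 'jt']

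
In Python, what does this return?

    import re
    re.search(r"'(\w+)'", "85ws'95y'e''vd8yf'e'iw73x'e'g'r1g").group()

"'95y'"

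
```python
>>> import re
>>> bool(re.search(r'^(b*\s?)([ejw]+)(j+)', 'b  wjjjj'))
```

False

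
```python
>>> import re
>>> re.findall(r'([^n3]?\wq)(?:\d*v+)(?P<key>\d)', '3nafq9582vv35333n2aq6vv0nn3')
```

Pattern: optionally any character except [n3], then a word character, then the literal 'q' (captured); then zero or more of a digit, then one or more of the literal 'v' (non-capturing group); then a digit (captured as 'key').
Scanning left to right: at [2:12] match 'afq9582vv3', groups = ('afq', '3'); at [17:24] match '2aq6vv0', groups = ('2aq', '0').
`findall` packs the 2 group values into a tuple for every match.

[('afq', '3'), ('2aq', '0')]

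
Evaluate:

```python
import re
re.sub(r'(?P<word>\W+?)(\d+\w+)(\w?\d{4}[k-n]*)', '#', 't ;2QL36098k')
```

't#'

The pattern matches one or more of a non-word character (lazy) (captured as 'word'); then one or more of a digit, then one or more of a word character (captured); then optionally a word character, then exactly 4 of a digit, then zero or more of a character in [k-n] (captured).
Matches: at [1:12] → ' ;2QL36098k'.
Every occurrence is swapped for '#'.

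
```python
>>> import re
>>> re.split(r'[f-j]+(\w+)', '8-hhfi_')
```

The pattern matches one or more of a character in [f-j]; then one or more of a word character (captured).
The group in the pattern means `split` returns the separators' captures alongside the pieces.

['8-', '_', '']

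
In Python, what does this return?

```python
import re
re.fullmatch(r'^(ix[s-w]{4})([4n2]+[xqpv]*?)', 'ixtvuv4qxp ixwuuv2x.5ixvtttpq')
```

None

Pattern: anchored at the start of the string; then the literal 'ix', then exactly 4 of a character in [s-w] (captured); then one or more of one of [4n2], then zero or more of one of [xqpv] (lazy) (captured).
`re.fullmatch` is like wrapping the pattern in `^…$` (in single-line mode).
Here the pattern can't cover the whole string, so the call returns None.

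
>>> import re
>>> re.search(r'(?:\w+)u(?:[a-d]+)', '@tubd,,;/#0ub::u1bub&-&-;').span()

This matches one or more of a word character (non-capturing group); then a literal 'u'; then one or more of a character in [a-d] (non-capturing group).
The match spans [1:5] → 'tubd'.

(1, 5)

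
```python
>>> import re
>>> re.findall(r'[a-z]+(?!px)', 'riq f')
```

['riq', 'f']

Because the assertion is negative and zero-width, positions next to the forbidden text are skipped.
Matches: at [0:3] → 'riq'; at [4:5] → 'f'.
`findall` yields the raw match text (2 of them) because the pattern has no groups.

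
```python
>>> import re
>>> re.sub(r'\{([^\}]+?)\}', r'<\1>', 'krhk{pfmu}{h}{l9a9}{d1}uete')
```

'krhk<pfmu><h><l9a9><d1>uete'

Matches: at [4:10] → '{pfmu}'; at [10:13] → '{h}'; at [13:19] → '{l9a9}'; at [19:23] → '{d1}'.
Each match is replaced using the text its own group 1 captured.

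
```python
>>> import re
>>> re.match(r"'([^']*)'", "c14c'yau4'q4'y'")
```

None

`re.match` won't scan ahead — the pattern has to work from the very first character.
Here position 0 doesn't satisfy it, so the call returns None.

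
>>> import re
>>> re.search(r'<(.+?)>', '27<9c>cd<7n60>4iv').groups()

('9c',)

A non-greedy quantifier consumes as few characters as it can — just enough that the remainder of the pattern still matches from where it stops; whatever follows it matches normally.
Unlike `match`, `search` isn't anchored — it looks for the pattern anywhere in the string.
The match spans [2:6] → '<9c>'.
Captured: group 1 = '9c'.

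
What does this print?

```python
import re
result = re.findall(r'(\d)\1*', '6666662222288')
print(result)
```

['6', '2', '8']

The backreference `\1` re-matches whatever the first group consumed, character for character.
Scanning left to right: at [0:6] match '666666', group 1 = '6'; at [6:11] match '22222', group 1 = '2'; at [11:13] match '88', group 1 = '8'.
Because there's exactly one group, `findall` drops the full match and keeps group 1 from each hit.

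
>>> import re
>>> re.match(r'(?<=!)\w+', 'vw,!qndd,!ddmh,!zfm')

None

Because the assertion is zero-width, the text it checks is not consumed and won't appear in the result.
With `match`, the pattern is implicitly anchored at the beginning.
Here position 0 doesn't satisfy it, so the call returns None.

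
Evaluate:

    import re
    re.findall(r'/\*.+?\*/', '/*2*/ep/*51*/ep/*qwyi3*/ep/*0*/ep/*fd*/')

Scanning left to right: at [0:5] → '/*2*/'; at [7:13] → '/*51*/'; at [15:24] → '/*qwyi3*/'; at [26:31] → '/*0*/'; at [33:39] → '/*fd*/'.
`findall` yields the raw match text (5 of them) because the pattern has no groups.

['/*2*/', '/*51*/', '/*qwyi3*/', '/*0*/', '/*fd*/']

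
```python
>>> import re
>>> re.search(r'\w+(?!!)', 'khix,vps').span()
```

(0, 4)

The negative lookaround is zero-width — it rules out positions where the adjacent text would match, without consuming anything.
The match spans [0:4] → 'khix'.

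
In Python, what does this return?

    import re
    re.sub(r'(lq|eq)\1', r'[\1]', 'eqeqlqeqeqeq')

After group 1 captures some text, `\1` only succeeds where that same text appears again.
`\1` in the replacement pulls in group 1's text for each match.

'[eq]lq[eq]eq'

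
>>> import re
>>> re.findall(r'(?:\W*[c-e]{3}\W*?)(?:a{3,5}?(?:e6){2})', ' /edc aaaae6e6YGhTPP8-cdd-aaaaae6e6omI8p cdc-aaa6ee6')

[' /edc aaaae6e6', '-cdd-aaaaae6e6']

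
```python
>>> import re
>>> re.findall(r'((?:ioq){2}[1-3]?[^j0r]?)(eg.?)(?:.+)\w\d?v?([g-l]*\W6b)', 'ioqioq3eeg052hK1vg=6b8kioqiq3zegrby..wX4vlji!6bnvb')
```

[('ioqioq3e', 'eg0', '!6b')]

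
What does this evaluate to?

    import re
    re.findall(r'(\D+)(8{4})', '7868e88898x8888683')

Multiple groups make `findall` return tuples — one 2-tuple for the one match.

[('x', '8888')]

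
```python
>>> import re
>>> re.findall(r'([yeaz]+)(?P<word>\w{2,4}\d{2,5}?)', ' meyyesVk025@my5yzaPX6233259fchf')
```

This matches one or more of one of [yeaz] (captured); then 2 to 4 of a word character, then 2 to 5 of a digit (lazy) (captured as 'word').
Walking the string: at [2:12] match 'eyyesVk025', groups = ('eyye', 'sVk025'); at [16:25] match 'yzaPX6233', groups = ('yza', 'PX6233').
With 2 capturing groups, `findall` returns a 2-tuple per match.

[('eyye', 'sVk025'), ('yza', 'PX6233')]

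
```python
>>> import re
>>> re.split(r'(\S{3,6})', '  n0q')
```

['  ', 'n0q', '']

The pattern matches 3 to 6 of a non-whitespace character (captured).
Matches to split on: at [2:5] → 'n0q'.
Because the pattern has a capturing group, `split` also inserts each captured text between the pieces.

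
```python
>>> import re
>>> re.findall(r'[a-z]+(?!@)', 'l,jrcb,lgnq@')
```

The negative lookaround is zero-width — it rules out positions where the adjacent text would match, without consuming anything.
Scanning left to right: at [0:1] → 'l'; at [2:6] → 'jrcb'; at [7:10] → 'lgn'.
Since nothing is captured, `findall` lists the 3 matched substrings directly.

['l', 'jrcb', 'lgn']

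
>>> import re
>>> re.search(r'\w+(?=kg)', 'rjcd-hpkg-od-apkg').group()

'hp'

Because the assertion is zero-width, the text it checks is not consumed and won't appear in the result.
The match spans [5:7] → 'hp'.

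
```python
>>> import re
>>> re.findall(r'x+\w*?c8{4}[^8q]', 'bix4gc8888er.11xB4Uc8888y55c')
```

Pattern: one or more of a literal 'x'; then zero or more of a word character (lazy), then the literal 'c'; then exactly 4 of the literal '8', then any character except [8q].
Walking the string: at [2:11] → 'x4gc8888e'; at [15:25] → 'xB4Uc8888y'.
Since nothing is captured, `findall` lists the 2 matched substrings directly.

['x4gc8888e', 'xB4Uc8888y']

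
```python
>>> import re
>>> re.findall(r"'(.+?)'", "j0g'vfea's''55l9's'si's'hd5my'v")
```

With the lazy modifier that quantifier settles for the fewest repetitions that let the rest of the pattern succeed (the atoms after it are unaffected and can still be greedy).
Walking the string: at [3:9] match "'vfea'", group 1 = 'vfea'; at [10:17] match "''55l9'", group 1 = "'55l9"; at [18:22] match "'si'", group 1 = 'si'; at [23:30] match "'hd5my'", group 1 = 'hd5my'.
`findall` collects group 1 from each match (4 total).

['vfea', "'55l9", 'si', 'hd5my']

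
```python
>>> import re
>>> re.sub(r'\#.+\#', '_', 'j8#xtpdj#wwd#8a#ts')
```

'j8_ts'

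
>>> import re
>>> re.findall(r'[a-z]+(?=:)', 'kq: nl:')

The `(?=…)`/`(?<=…)` assertion just peeks at neighbouring text; it doesn't advance the match position.
With no groups in the pattern, `findall` gives back each whole match — 2 here.

['kq', 'nl']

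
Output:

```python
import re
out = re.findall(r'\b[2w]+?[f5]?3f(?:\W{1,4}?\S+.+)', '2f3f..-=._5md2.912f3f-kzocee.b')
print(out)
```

This matches a word boundary (`\b`, zero-width); then one or more of one of [2w] (lazy), then optionally one of [f5], then the literal '3f'; then 1 to 4 of a non-word character (lazy), then one or more of a non-whitespace character, then one or more of any character (non-capturing group).
Walking the string: at [0:30] → '2f3f..-=._5md2.912f3f-kzocee.b'.
No capturing groups, so `findall` returns the 1 full match string.

['2f3f..-=._5md2.912f3f-kzocee.b']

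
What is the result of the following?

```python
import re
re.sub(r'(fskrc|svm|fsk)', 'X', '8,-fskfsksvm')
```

Matches: at [3:6] → 'fsk'; at [6:9] → 'fsk'; at [9:12] → 'svm'.
Each match is replaced by 'X'.

'8,-XXX'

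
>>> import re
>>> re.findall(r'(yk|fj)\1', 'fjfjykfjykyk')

['fj', 'yk']

The backreference `\1` re-matches whatever the first group consumed, character for character.
Walking the string: at [0:4] match 'fjfj', group 1 = 'fj'; at [8:12] match 'ykyk', group 1 = 'yk'.
`findall` collects group 1 from each match (2 total).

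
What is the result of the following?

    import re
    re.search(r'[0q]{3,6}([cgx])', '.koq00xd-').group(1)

'x'

This matches 3 to 6 of one of [0q]; then one of [cgx] (captured).
Unlike `match`, `search` isn't anchored — it looks for the pattern anywhere in the string.
The match spans [3:7] → 'q00x'.
Captured: group 1 = 'x'.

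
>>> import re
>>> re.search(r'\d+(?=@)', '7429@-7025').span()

The positive lookaround only admits positions where the adjacent text matches; those characters stay outside the span.
The match spans [0:4] → '7429'.

(0, 4)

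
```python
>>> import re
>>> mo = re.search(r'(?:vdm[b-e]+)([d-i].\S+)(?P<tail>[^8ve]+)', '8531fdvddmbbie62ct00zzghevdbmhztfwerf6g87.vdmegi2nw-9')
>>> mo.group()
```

The match spans [42:53] → 'vdmegi2nw-9'.

'vdmegi2nw-9'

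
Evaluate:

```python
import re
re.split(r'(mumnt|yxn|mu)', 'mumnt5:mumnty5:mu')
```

['', 'mumnt', '5:', 'mumnt', 'y5:', 'mu', '']

Alternation tries branches left to right and keeps the first one that lets the overall match succeed at that position.
Matches to split on: at [0:5] → 'mumnt'; at [7:12] → 'mumnt'; at [15:17] → 'mu'.
`re.split` interleaves the captured-group text with the surrounding fragments.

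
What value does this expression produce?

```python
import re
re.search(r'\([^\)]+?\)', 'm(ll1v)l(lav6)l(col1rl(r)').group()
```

`re.search` tries every starting position until one works.
The match spans [1:7] → '(ll1v)'.

'(ll1v)'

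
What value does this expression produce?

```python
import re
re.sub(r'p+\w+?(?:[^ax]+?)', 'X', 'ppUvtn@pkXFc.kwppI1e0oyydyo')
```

The pattern matches one or more of a literal 'p', then one or more of a word character (lazy); then one or more of any character except [ax] (lazy) (non-capturing group).
With the lazy modifier that quantifier settles for the fewest repetitions that let the rest of the pattern succeed (the atoms after it are unaffected and can still be greedy).
Matches: at [0:4] → 'ppUv'; at [7:10] → 'pkX'; at [15:19] → 'ppI1'.
Every occurrence is swapped for 'X'.

'Xtn@XFc.kwXe0oyydyo'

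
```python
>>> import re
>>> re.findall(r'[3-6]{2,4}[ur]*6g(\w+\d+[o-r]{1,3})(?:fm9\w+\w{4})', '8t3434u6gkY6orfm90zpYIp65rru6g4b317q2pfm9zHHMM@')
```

Pattern: 2 to 4 of a character in [3-6]; then zero or more of one of [ur], then the literal '6g'; then one or more of a word character, then one or more of a digit, then 1 to 3 of a character in [o-r] (captured); then the literal 'fm9', then one or more of a word character, then exactly 4 of a word character (non-capturing group).
Walking the string: at [2:46] match '3434u6gkY6orfm90zpYIp65rru6g4b317q2pfm9zHHMM', group 1 = 'kY6orfm90zpYIp65rru6g4b317q2p'.
`findall` collects group 1 from the one match (1 total).

['kY6orfm90zpYIp65rru6g4b317q2p']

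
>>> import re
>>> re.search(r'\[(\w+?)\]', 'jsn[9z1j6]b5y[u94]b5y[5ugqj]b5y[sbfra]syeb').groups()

Unlike `match`, `search` isn't anchored — it looks for the pattern anywhere in the string.
The match spans [3:10] → '[9z1j6]'.
Captured: group 1 = '9z1j6'.

('9z1j6',)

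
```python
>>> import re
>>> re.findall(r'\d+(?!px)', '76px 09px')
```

['7', '0']

`(?!…)`/`(?<!…)` only lets a position through if the neighbouring text does NOT match; no characters are consumed.
Matches: at [0:1] → '7'; at [5:6] → '0'.
With no groups in the pattern, `findall` gives back each whole match — 2 here.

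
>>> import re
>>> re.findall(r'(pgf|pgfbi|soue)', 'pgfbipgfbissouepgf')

['pgf', 'pgf', 'soue', 'pgf']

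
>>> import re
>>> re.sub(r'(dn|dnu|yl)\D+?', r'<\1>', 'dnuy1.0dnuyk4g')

Alternation isn't longest-match — the leftmost alternative that fits at this position is chosen.
Matches: at [0:3] → 'dnu'; at [7:10] → 'dnu'.
Each match is replaced using the text its own group 1 captured.

'<dn>y1.0<dn>yk4g'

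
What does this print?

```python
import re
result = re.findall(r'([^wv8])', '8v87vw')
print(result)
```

['7']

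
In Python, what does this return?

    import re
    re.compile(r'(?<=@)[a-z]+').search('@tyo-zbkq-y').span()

(1, 4)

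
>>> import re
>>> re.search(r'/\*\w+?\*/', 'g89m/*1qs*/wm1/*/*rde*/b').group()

'/*1qs*/'

Unlike `match`, `search` isn't anchored — it looks for the pattern anywhere in the string.
The match spans [4:11] → '/*1qs*/'.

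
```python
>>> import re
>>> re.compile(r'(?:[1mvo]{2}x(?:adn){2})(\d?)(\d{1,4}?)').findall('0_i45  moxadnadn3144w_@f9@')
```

[('3', '1')]

The `?` after the quantifier makes it lazy — it takes as little as possible before letting the rest of the pattern try.
2 groups means the one result is a tuple of 2 captured strings — 1 here.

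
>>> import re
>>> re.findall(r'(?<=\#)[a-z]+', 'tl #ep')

The lookaround is zero-width — it requires the adjacent text to match without consuming it, so the asserted text isn't part of the match.
Matches: at [4:6] → 'ep'.
`findall` yields the raw match text (1 of them) because the pattern has no groups.

['ep']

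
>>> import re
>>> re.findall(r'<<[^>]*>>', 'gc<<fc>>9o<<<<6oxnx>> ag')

['<<fc>>', '<<<<6oxnx>>']

Matches: at [2:8] → '<<fc>>'; at [10:21] → '<<<<6oxnx>>'.
`findall` yields the raw match text (2 of them) because the pattern has no groups.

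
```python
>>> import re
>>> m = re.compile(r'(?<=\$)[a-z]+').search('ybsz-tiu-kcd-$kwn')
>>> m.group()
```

The positive lookaround only admits positions where the adjacent text matches; those characters stay outside the span.
The match spans [14:17] → 'kwn'.

'kwn'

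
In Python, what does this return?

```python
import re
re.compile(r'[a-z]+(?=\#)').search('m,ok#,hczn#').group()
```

'ok'

Lookahead/lookbehind check context without consuming it, so the matched span excludes the asserted characters.
The match spans [2:4] → 'ok'.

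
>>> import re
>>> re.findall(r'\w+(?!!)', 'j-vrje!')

`(?!…)`/`(?<!…)` only lets a position through if the neighbouring text does NOT match; no characters are consumed.
`findall` yields the raw match text (2 of them) because the pattern has no groups.

['j', 'vrj']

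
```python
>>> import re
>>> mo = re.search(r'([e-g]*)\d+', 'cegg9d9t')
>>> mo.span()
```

Pattern: zero or more of a character in [e-g] (captured); then one or more of a digit.
`re.search` tries every starting position until one works.
The match spans [1:5] → 'egg9'.
Captured: group 1 = 'egg'.

(1, 5)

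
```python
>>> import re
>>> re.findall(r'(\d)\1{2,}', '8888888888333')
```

['8', '3']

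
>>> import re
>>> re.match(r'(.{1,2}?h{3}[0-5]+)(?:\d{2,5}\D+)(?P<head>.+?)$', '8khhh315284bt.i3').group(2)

'3'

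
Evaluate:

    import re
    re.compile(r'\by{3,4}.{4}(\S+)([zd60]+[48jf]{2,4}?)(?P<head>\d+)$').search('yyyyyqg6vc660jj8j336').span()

This matches a word boundary (`\b`, zero-width); then 3 to 4 of the literal 'y', then exactly 4 of any character; then one or more of a non-whitespace character (captured); then one or more of one of [zd60], then 2 to 4 of one of [48jf] (lazy) (captured); then one or more of a digit (captured as 'head'); then anchored at the end.
The match spans [0:20] → 'yyyyyqg6vc660jj8j336'.

(0, 20)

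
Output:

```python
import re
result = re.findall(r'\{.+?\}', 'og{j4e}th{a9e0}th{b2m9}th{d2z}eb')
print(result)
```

A `+?`/`*?`/`{m,n}?` starts at its minimum and grows only as far as needed for what follows to match.
With no groups in the pattern, `findall` gives back each whole match — 4 here.

['{j4e}', '{a9e0}', '{b2m9}', '{d2z}']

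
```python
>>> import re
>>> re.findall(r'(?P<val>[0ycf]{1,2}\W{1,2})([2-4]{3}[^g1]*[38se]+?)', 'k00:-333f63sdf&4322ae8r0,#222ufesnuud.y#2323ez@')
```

Pattern: 1 to 2 of one of [0ycf], then 1 to 2 of a non-word character (captured as 'val'); then exactly 3 of a character in [2-4], then zero or more of any character except [g1], then one or more of one of [38se] (lazy) (captured).
Multiple groups make `findall` return tuples — one 2-tuple for the one match.

[('00:-', '333f63sdf&4322ae8r0,#222ufesnuud.y#2323e')]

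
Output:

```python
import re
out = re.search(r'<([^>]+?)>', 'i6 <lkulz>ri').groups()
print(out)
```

('lkulz',)

`re.search` tries every starting position until one works.
The match spans [3:10] → '<lkulz>'.
Captured: group 1 = 'lkulz'.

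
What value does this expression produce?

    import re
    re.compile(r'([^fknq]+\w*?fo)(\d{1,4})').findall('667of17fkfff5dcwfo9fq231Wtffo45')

[('667of17fkfff5dcwfo', '9'), ('231Wtffo', '45')]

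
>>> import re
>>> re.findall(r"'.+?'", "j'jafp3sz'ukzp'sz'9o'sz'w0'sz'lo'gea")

["'jafp3sz'", "'sz'", "'sz'", "'sz'"]

Matches: at [1:10] → "'jafp3sz'"; at [14:18] → "'sz'"; at [20:24] → "'sz'"; at [26:30] → "'sz'".
Since nothing is captured, `findall` lists the 4 matched substrings directly.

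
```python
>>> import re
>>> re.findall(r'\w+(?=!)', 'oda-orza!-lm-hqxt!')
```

['orza', 'hqxt']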